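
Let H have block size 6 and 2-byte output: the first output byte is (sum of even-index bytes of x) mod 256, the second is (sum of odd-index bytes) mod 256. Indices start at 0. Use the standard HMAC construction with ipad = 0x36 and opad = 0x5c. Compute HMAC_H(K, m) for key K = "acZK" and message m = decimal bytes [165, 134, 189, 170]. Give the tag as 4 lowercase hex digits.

faea

Key "acZK" = 61 63 5a 4b is 4 bytes ≤ B = 6; zero-pad to 6 bytes: K' = 61 63 5a 4b 00 00.
K' ⊕ ipad = 57 55 6c 7d 36 36.  K' ⊕ opad = 3d 3f 06 17 5c 5c.
Inner input = (K'⊕ipad) ∥ m = 57 55 6c 7d 36 36 ∥ a5 86 bd aa.
Inner hash: even-index sum = 603 mod 256 = 91; odd-index sum = 568 mod 256 = 56 → 5b 38.
Outer input = (K'⊕opad) ∥ inner = 3d 3f 06 17 5c 5c ∥ 5b 38.
Outer hash (tag): even-index sum = 250 mod 256 = 250; odd-index sum = 234 mod 256 = 234 → fa ea.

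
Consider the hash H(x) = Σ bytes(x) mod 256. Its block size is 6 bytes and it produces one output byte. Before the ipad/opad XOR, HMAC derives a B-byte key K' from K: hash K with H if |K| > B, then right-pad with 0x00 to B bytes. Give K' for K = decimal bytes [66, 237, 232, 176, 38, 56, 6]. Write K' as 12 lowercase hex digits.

2b0000000000

|K| = 7 > B = 6, so first hash the key.
H(K): sum = 66+237+232+176+38+56+6 = 811; mod 256 = 43 → 2b.
Zero-pad H(K) = 2b to 6 bytes: K' = 2b 00 00 00 00 00.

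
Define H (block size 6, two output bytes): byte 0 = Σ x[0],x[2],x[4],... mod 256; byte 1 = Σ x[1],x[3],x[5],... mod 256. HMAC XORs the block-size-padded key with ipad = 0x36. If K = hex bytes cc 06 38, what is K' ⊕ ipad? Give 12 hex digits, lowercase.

Key hex bytes cc 06 38 is 3 bytes ≤ B = 6; zero-pad to 6 bytes: K' = cc 06 38 00 00 00.
XOR each byte with 0x36: cc⊕36=fa, 06⊕36=30, 38⊕36=0e, 00⊕36=36, 00⊕36=36, 00⊕36=36.

fa300e363636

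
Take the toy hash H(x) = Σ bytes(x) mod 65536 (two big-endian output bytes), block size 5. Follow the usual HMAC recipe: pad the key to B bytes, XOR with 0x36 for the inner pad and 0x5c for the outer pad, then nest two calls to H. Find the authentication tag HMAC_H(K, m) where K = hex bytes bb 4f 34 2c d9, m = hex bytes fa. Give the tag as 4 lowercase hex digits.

0265

Key hex bytes bb 4f 34 2c d9 is exactly B = 5 bytes: K' = bb 4f 34 2c d9.
K' ⊕ ipad = 8d 79 02 1a ef.  K' ⊕ opad = e7 13 68 70 85.
Inner input = (K'⊕ipad) ∥ m = 8d 79 02 1a ef ∥ fa.
Inner hash: sum = 141+121+2+26+239+250 = 779 → 03 0b.
Outer input = (K'⊕opad) ∥ inner = e7 13 68 70 85 ∥ 03 0b.
Outer hash (tag): sum = 231+19+104+112+133+3+11 = 613 → 02 65.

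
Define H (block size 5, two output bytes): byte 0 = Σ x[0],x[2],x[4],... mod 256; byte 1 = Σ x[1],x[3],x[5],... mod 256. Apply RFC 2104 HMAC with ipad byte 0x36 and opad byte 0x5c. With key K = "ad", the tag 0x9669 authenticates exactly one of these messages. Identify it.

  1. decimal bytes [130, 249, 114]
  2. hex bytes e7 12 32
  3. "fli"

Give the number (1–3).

2

Key "ad" = 61 64 is 2 bytes ≤ B = 5; zero-pad to 5 bytes: K' = 61 64 00 00 00.
K' ⊕ ipad = 57 52 36 36 36; K' ⊕ opad = 3d 38 5c 5c 5c.
m1: inner = H(57 52 36 36 36 82 f9 72) = bc 7c; tag = H(3d 38 5c 5c 5c bc 7c) = 7150
m2: inner = H(57 52 36 36 36 e7 12 32) = d5 a1; tag = H(3d 38 5c 5c 5c d5 a1) = 9669 ← matches
m3: inner = H(57 52 36 36 36 66 6c 69) = 2f 57; tag = H(3d 38 5c 5c 5c 2f 57) = 4cc3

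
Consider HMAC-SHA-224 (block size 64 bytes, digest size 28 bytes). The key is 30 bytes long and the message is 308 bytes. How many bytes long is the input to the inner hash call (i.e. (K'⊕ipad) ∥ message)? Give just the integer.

372

Key is 30 ≤ 64 bytes, zero-padded: |K'| = 64.
Inner input = (K'⊕ipad) ∥ m → 64 + 308 = 372 bytes.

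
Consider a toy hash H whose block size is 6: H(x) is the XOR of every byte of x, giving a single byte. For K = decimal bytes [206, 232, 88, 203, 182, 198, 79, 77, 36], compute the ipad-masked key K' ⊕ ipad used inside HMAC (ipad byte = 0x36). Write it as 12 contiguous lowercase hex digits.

Key decimal bytes [206, 232, 88, 203, 182, 198, 79, 77, 36] = ce e8 58 cb b6 c6 4f 4d 24 is 9 bytes > B = 6, so hash it first: H(key) = e3, then zero-pad to 6 bytes: K' = e3 00 00 00 00 00.
XOR each byte with 0x36: e3⊕36=d5, 00⊕36=36, 00⊕36=36, 00⊕36=36, 00⊕36=36, 00⊕36=36.

d53636363636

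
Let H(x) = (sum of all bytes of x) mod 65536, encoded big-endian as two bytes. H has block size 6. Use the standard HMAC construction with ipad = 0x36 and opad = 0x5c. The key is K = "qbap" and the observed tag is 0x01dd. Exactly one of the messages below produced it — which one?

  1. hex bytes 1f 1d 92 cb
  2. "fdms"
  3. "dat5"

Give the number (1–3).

2

Key "qbap" = 71 62 61 70 is 4 bytes ≤ B = 6; zero-pad to 6 bytes: K' = 71 62 61 70 00 00.
K' ⊕ ipad = 47 54 57 46 36 36; K' ⊕ opad = 2d 3e 3d 2c 5c 5c.
m1: inner = H(47 54 57 46 36 36 1f 1d 92 cb) = 03 3d; tag = H(2d 3e 3d 2c 5c 5c 03 3d) = 01cc
m2: inner = H(47 54 57 46 36 36 66 64 6d 73) = 03 4e; tag = H(2d 3e 3d 2c 5c 5c 03 4e) = 01dd ← matches
m3: inner = H(47 54 57 46 36 36 64 61 74 35) = 03 12; tag = H(2d 3e 3d 2c 5c 5c 03 12) = 01a1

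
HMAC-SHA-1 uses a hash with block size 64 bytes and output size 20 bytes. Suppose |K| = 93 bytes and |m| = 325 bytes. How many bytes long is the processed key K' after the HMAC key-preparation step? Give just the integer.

64

Key is 93 > 64 bytes, so it is hashed to 20 bytes then zero-padded to 64: |K'| = 64.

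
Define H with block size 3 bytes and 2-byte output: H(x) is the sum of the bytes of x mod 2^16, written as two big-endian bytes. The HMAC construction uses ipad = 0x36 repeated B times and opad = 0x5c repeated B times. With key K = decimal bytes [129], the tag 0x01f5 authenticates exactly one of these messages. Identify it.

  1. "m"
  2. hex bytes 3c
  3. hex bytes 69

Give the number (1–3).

Key decimal bytes [129] = 81 is 1 byte ≤ B = 3; zero-pad to 3 bytes: K' = 81 00 00.
K' ⊕ ipad = b7 36 36; K' ⊕ opad = dd 5c 5c.
m1: inner = H(b7 36 36 6d) = 01 90; tag = H(dd 5c 5c 01 90) = 0226
m2: inner = H(b7 36 36 3c) = 01 5f; tag = H(dd 5c 5c 01 5f) = 01f5 ← matches
m3: inner = H(b7 36 36 69) = 01 8c; tag = H(dd 5c 5c 01 8c) = 0222

2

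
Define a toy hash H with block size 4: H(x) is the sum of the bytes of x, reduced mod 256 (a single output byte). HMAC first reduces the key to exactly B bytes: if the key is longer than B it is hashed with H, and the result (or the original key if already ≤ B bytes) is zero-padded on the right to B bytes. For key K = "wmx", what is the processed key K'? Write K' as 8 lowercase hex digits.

Key "wmx" = 77 6d 78 is 3 bytes ≤ B = 4; zero-pad to 4 bytes: K' = 77 6d 78 00.

776d7800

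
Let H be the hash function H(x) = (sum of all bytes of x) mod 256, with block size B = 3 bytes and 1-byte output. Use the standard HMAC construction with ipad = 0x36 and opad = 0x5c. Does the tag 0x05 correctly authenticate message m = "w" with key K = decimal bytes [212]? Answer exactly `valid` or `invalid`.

Key decimal bytes [212] = d4 is 1 byte ≤ B = 3; zero-pad to 3 bytes: K' = d4 00 00.
K' ⊕ ipad = e2 36 36; K' ⊕ opad = 88 5c 5c.
Inner hash: sum = 226+54+54+119 = 453; mod 256 = 197 → c5.
Outer hash (recomputed tag): sum = 136+92+92+197 = 517; mod 256 = 5 → 05.
Recomputed tag = 05; claimed = 05 → match.

valid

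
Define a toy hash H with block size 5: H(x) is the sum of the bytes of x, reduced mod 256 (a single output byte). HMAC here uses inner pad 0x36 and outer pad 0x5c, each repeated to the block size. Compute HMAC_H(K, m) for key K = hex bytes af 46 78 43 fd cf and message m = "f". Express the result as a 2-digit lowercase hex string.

Key hex bytes af 46 78 43 fd cf is 6 bytes > B = 5, so hash it first: H(key) = 7c, then zero-pad to 5 bytes: K' = 7c 00 00 00 00.
K' ⊕ ipad = 4a 36 36 36 36.  K' ⊕ opad = 20 5c 5c 5c 5c.
Inner input = (K'⊕ipad) ∥ m = 4a 36 36 36 36 ∥ 66.
Inner hash: sum = 74+54+54+54+54+102 = 392; mod 256 = 136 → 88.
Outer input = (K'⊕opad) ∥ inner = 20 5c 5c 5c 5c ∥ 88.
Outer hash (tag): sum = 32+92+92+92+92+136 = 536; mod 256 = 24 → 18.

18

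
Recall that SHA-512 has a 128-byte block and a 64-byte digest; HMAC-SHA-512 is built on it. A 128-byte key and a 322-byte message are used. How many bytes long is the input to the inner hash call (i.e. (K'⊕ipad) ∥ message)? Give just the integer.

Key is 128 ≤ 128 bytes, zero-padded: |K'| = 128.
Inner input = (K'⊕ipad) ∥ m → 128 + 322 = 450 bytes.

450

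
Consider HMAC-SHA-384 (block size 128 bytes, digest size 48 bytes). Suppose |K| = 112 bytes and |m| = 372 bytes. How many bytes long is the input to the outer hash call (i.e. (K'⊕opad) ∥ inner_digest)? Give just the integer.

Key is 112 ≤ 128 bytes, zero-padded: |K'| = 128.
Outer input = (K'⊕opad) ∥ H(inner) → 128 + 48 = 176 bytes.

176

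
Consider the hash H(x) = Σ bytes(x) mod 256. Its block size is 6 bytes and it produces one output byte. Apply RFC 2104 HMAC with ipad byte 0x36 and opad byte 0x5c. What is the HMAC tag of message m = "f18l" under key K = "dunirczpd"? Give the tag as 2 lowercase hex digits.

89

Key "dunirczpd" = 64 75 6e 69 72 63 7a 70 64 is 9 bytes > B = 6, so hash it first: H(key) = d3, then zero-pad to 6 bytes: K' = d3 00 00 00 00 00.
K' ⊕ ipad = e5 36 36 36 36 36.  K' ⊕ opad = 8f 5c 5c 5c 5c 5c.
Inner input = (K'⊕ipad) ∥ m = e5 36 36 36 36 36 ∥ 66 31 38 6c.
Inner hash: sum = 229+54+54+54+54+54+102+49+56+108 = 814; mod 256 = 46 → 2e.
Outer input = (K'⊕opad) ∥ inner = 8f 5c 5c 5c 5c 5c ∥ 2e.
Outer hash (tag): sum = 143+92+92+92+92+92+46 = 649; mod 256 = 137 → 89.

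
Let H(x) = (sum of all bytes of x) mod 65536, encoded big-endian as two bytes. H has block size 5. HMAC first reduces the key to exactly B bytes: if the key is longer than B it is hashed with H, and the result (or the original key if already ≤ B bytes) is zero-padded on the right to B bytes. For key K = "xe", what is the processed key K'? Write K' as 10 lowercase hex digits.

7865000000

Key "xe" = 78 65 is 2 bytes ≤ B = 5; zero-pad to 5 bytes: K' = 78 65 00 00 00.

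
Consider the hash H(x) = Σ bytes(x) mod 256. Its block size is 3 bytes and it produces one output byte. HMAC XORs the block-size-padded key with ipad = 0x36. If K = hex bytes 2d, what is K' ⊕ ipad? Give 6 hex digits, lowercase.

1b3636

Key hex bytes 2d is 1 byte ≤ B = 3; zero-pad to 3 bytes: K' = 2d 00 00.
XOR each byte with 0x36: 2d⊕36=1b, 00⊕36=36, 00⊕36=36.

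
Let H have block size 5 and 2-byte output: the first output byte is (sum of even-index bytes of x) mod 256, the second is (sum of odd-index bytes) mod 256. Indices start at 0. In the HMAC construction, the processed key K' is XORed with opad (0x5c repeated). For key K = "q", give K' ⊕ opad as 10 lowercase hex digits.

Key "q" = 71 is 1 byte ≤ B = 5; zero-pad to 5 bytes: K' = 71 00 00 00 00.
XOR each byte with 0x5c: 71⊕5c=2d, 00⊕5c=5c, 00⊕5c=5c, 00⊕5c=5c, 00⊕5c=5c.

2d5c5c5c5c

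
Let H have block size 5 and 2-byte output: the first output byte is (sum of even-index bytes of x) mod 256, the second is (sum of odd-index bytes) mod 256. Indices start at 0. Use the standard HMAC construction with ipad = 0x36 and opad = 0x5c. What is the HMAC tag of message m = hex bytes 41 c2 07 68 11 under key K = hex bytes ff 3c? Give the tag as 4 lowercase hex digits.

Key hex bytes ff 3c is 2 bytes ≤ B = 5; zero-pad to 5 bytes: K' = ff 3c 00 00 00.
K' ⊕ ipad = c9 0a 36 36 36.  K' ⊕ opad = a3 60 5c 5c 5c.
Inner input = (K'⊕ipad) ∥ m = c9 0a 36 36 36 ∥ 41 c2 07 68 11.
Inner hash: even-index sum = 607 mod 256 = 95; odd-index sum = 153 mod 256 = 153 → 5f 99.
Outer input = (K'⊕opad) ∥ inner = a3 60 5c 5c 5c ∥ 5f 99.
Outer hash (tag): even-index sum = 500 mod 256 = 244; odd-index sum = 283 mod 256 = 27 → f4 1b.

f41b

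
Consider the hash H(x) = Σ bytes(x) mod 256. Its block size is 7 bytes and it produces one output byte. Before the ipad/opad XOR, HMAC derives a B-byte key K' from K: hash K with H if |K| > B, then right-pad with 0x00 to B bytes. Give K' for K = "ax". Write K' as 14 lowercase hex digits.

61780000000000

Key "ax" = 61 78 is 2 bytes ≤ B = 7; zero-pad to 7 bytes: K' = 61 78 00 00 00 00 00.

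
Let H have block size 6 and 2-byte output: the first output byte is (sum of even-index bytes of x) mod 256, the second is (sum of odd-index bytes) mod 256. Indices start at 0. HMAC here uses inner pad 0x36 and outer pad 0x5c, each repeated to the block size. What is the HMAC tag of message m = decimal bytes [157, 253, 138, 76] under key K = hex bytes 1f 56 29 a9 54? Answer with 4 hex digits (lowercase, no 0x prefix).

91d9

Key hex bytes 1f 56 29 a9 54 is 5 bytes ≤ B = 6; zero-pad to 6 bytes: K' = 1f 56 29 a9 54 00.
K' ⊕ ipad = 29 60 1f 9f 62 36.  K' ⊕ opad = 43 0a 75 f5 08 5c.
Inner input = (K'⊕ipad) ∥ m = 29 60 1f 9f 62 36 ∥ 9d fd 8a 4c.
Inner hash: even-index sum = 465 mod 256 = 209; odd-index sum = 638 mod 256 = 126 → d1 7e.
Outer input = (K'⊕opad) ∥ inner = 43 0a 75 f5 08 5c ∥ d1 7e.
Outer hash (tag): even-index sum = 401 mod 256 = 145; odd-index sum = 473 mod 256 = 217 → 91 d9.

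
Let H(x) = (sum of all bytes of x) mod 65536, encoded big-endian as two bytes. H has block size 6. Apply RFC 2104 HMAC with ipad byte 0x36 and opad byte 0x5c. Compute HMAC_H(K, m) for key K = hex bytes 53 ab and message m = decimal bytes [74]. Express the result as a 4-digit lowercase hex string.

029c

Key hex bytes 53 ab is 2 bytes ≤ B = 6; zero-pad to 6 bytes: K' = 53 ab 00 00 00 00.
K' ⊕ ipad = 65 9d 36 36 36 36.  K' ⊕ opad = 0f f7 5c 5c 5c 5c.
Inner input = (K'⊕ipad) ∥ m = 65 9d 36 36 36 36 ∥ 4a.
Inner hash: sum = 101+157+54+54+54+54+74 = 548 → 02 24.
Outer input = (K'⊕opad) ∥ inner = 0f f7 5c 5c 5c 5c ∥ 02 24.
Outer hash (tag): sum = 15+247+92+92+92+92+2+36 = 668 → 02 9c.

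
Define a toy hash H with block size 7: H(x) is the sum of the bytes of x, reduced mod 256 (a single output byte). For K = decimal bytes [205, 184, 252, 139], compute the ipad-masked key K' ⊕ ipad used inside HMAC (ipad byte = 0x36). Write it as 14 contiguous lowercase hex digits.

fb8ecabd363636

Key decimal bytes [205, 184, 252, 139] = cd b8 fc 8b is 4 bytes ≤ B = 7; zero-pad to 7 bytes: K' = cd b8 fc 8b 00 00 00.
XOR each byte with 0x36: cd⊕36=fb, b8⊕36=8e, fc⊕36=ca, 8b⊕36=bd, 00⊕36=36, 00⊕36=36, 00⊕36=36.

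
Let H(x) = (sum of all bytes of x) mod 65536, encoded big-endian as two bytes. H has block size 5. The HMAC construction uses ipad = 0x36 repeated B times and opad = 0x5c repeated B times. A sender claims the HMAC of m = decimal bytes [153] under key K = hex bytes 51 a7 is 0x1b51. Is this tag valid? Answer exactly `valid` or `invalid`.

invalid

Key hex bytes 51 a7 is 2 bytes ≤ B = 5; zero-pad to 5 bytes: K' = 51 a7 00 00 00.
K' ⊕ ipad = 67 91 36 36 36; K' ⊕ opad = 0d fb 5c 5c 5c.
Inner hash: sum = 103+145+54+54+54+153 = 563 → 02 33.
Outer hash (recomputed tag): sum = 13+251+92+92+92+2+51 = 593 → 02 51.
Recomputed tag = 0251; claimed = 1b51 → mismatch.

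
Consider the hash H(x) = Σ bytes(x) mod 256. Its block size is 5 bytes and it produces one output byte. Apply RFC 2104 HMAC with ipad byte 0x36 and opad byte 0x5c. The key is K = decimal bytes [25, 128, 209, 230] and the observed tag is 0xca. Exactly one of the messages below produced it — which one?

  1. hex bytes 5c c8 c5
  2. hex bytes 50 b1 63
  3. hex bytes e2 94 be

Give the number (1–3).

3

Key decimal bytes [25, 128, 209, 230] = 19 80 d1 e6 is 4 bytes ≤ B = 5; zero-pad to 5 bytes: K' = 19 80 d1 e6 00.
K' ⊕ ipad = 2f b6 e7 d0 36; K' ⊕ opad = 45 dc 8d ba 5c.
m1: inner = H(2f b6 e7 d0 36 5c c8 c5) = bb; tag = H(45 dc 8d ba 5c bb) = 7f
m2: inner = H(2f b6 e7 d0 36 50 b1 63) = 36; tag = H(45 dc 8d ba 5c 36) = fa
m3: inner = H(2f b6 e7 d0 36 e2 94 be) = 06; tag = H(45 dc 8d ba 5c 06) = ca ← matches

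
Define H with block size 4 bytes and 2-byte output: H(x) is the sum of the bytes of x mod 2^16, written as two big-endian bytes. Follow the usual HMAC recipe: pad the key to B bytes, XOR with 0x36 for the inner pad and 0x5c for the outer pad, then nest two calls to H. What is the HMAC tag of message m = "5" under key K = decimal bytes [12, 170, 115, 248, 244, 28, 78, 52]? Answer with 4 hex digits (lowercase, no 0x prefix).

0262

Key decimal bytes [12, 170, 115, 248, 244, 28, 78, 52] = 0c aa 73 f8 f4 1c 4e 34 is 8 bytes > B = 4, so hash it first: H(key) = 03 b3, then zero-pad to 4 bytes: K' = 03 b3 00 00.
K' ⊕ ipad = 35 85 36 36.  K' ⊕ opad = 5f ef 5c 5c.
Inner input = (K'⊕ipad) ∥ m = 35 85 36 36 ∥ 35.
Inner hash: sum = 53+133+54+54+53 = 347 → 01 5b.
Outer input = (K'⊕opad) ∥ inner = 5f ef 5c 5c ∥ 01 5b.
Outer hash (tag): sum = 95+239+92+92+1+91 = 610 → 02 62.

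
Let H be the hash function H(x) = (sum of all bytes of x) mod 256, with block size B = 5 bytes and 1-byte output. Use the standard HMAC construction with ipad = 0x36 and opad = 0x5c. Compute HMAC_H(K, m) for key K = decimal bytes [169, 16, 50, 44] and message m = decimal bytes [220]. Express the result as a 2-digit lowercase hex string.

Key decimal bytes [169, 16, 50, 44] = a9 10 32 2c is 4 bytes ≤ B = 5; zero-pad to 5 bytes: K' = a9 10 32 2c 00.
K' ⊕ ipad = 9f 26 04 1a 36.  K' ⊕ opad = f5 4c 6e 70 5c.
Inner input = (K'⊕ipad) ∥ m = 9f 26 04 1a 36 ∥ dc.
Inner hash: sum = 159+38+4+26+54+220 = 501; mod 256 = 245 → f5.
Outer input = (K'⊕opad) ∥ inner = f5 4c 6e 70 5c ∥ f5.
Outer hash (tag): sum = 245+76+110+112+92+245 = 880; mod 256 = 112 → 70.

70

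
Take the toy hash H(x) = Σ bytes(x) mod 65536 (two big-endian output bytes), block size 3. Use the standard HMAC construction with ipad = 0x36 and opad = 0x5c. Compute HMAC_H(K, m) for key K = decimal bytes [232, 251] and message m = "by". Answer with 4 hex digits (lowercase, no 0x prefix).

0275

Key decimal bytes [232, 251] = e8 fb is 2 bytes ≤ B = 3; zero-pad to 3 bytes: K' = e8 fb 00.
K' ⊕ ipad = de cd 36.  K' ⊕ opad = b4 a7 5c.
Inner input = (K'⊕ipad) ∥ m = de cd 36 ∥ 62 79.
Inner hash: sum = 222+205+54+98+121 = 700 → 02 bc.
Outer input = (K'⊕opad) ∥ inner = b4 a7 5c ∥ 02 bc.
Outer hash (tag): sum = 180+167+92+2+188 = 629 → 02 75.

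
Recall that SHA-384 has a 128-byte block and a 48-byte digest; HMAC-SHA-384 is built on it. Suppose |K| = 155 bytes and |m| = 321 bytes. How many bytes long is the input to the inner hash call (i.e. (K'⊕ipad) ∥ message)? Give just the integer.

449

Key is 155 > 128 bytes, so it is hashed to 48 bytes then zero-padded to 128: |K'| = 128.
Inner input = (K'⊕ipad) ∥ m → 128 + 321 = 449 bytes.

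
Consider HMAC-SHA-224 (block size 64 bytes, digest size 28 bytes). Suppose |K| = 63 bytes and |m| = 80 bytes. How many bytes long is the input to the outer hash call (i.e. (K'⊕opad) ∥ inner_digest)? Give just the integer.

92

Key is 63 ≤ 64 bytes, zero-padded: |K'| = 64.
Outer input = (K'⊕opad) ∥ H(inner) → 64 + 28 = 92 bytes.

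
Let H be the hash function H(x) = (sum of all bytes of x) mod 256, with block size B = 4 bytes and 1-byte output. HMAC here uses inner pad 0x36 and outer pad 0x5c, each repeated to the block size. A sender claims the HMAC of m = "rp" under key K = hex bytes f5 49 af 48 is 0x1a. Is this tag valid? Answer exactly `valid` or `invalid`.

invalid

Key hex bytes f5 49 af 48 is exactly B = 4 bytes: K' = f5 49 af 48.
K' ⊕ ipad = c3 7f 99 7e; K' ⊕ opad = a9 15 f3 14.
Inner hash: sum = 195+127+153+126+114+112 = 827; mod 256 = 59 → 3b.
Outer hash (recomputed tag): sum = 169+21+243+20+59 = 512; mod 256 = 0 → 00.
Recomputed tag = 00; claimed = 1a → mismatch.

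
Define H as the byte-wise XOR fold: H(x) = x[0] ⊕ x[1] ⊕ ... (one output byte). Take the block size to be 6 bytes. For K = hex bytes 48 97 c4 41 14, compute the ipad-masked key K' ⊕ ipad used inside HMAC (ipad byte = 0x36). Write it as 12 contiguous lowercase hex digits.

Key hex bytes 48 97 c4 41 14 is 5 bytes ≤ B = 6; zero-pad to 6 bytes: K' = 48 97 c4 41 14 00.
XOR each byte with 0x36: 48⊕36=7e, 97⊕36=a1, c4⊕36=f2, 41⊕36=77, 14⊕36=22, 00⊕36=36.

7ea1f2772236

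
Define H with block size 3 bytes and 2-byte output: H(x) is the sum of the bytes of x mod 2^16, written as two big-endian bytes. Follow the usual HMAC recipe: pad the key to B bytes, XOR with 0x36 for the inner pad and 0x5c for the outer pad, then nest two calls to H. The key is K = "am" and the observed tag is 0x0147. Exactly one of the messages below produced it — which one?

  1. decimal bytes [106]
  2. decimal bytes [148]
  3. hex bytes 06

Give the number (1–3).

2

Key "am" = 61 6d is 2 bytes ≤ B = 3; zero-pad to 3 bytes: K' = 61 6d 00.
K' ⊕ ipad = 57 5b 36; K' ⊕ opad = 3d 31 5c.
m1: inner = H(57 5b 36 6a) = 01 52; tag = H(3d 31 5c 01 52) = 011d
m2: inner = H(57 5b 36 94) = 01 7c; tag = H(3d 31 5c 01 7c) = 0147 ← matches
m3: inner = H(57 5b 36 06) = 00 ee; tag = H(3d 31 5c 00 ee) = 01b8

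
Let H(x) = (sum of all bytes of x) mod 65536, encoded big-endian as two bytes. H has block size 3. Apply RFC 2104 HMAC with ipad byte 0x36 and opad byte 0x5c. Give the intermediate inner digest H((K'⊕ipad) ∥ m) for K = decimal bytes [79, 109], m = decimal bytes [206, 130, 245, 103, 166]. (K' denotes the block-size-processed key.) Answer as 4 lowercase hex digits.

045c

Key decimal bytes [79, 109] = 4f 6d is 2 bytes ≤ B = 3; zero-pad to 3 bytes: K' = 4f 6d 00.
K' ⊕ ipad = 79 5b 36.
Inner input = 79 5b 36 ∥ ce 82 f5 67 a6.
Inner hash: sum = 121+91+54+206+130+245+103+166 = 1116 → 04 5c.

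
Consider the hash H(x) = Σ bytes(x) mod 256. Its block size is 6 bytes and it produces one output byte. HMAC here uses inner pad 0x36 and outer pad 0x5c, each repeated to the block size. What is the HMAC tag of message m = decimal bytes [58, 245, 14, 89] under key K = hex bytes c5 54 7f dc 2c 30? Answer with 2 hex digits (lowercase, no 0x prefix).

Key hex bytes c5 54 7f dc 2c 30 is exactly B = 6 bytes: K' = c5 54 7f dc 2c 30.
K' ⊕ ipad = f3 62 49 ea 1a 06.  K' ⊕ opad = 99 08 23 80 70 6c.
Inner input = (K'⊕ipad) ∥ m = f3 62 49 ea 1a 06 ∥ 3a f5 0e 59.
Inner hash: sum = 243+98+73+234+26+6+58+245+14+89 = 1086; mod 256 = 62 → 3e.
Outer input = (K'⊕opad) ∥ inner = 99 08 23 80 70 6c ∥ 3e.
Outer hash (tag): sum = 153+8+35+128+112+108+62 = 606; mod 256 = 94 → 5e.

5e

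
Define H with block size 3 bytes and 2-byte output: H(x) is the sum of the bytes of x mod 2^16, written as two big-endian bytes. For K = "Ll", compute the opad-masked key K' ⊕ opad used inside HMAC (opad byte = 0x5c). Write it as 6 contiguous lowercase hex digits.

Key "Ll" = 4c 6c is 2 bytes ≤ B = 3; zero-pad to 3 bytes: K' = 4c 6c 00.
XOR each byte with 0x5c: 4c⊕5c=10, 6c⊕5c=30, 00⊕5c=5c.

10305c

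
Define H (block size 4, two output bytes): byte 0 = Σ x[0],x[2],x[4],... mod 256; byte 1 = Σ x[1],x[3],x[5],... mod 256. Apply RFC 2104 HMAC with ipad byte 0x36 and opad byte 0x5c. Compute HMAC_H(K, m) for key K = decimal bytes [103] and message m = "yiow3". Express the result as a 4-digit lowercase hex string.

3904

Key decimal bytes [103] = 67 is 1 byte ≤ B = 4; zero-pad to 4 bytes: K' = 67 00 00 00.
K' ⊕ ipad = 51 36 36 36.  K' ⊕ opad = 3b 5c 5c 5c.
Inner input = (K'⊕ipad) ∥ m = 51 36 36 36 ∥ 79 69 6f 77 33.
Inner hash: even-index sum = 418 mod 256 = 162; odd-index sum = 332 mod 256 = 76 → a2 4c.
Outer input = (K'⊕opad) ∥ inner = 3b 5c 5c 5c ∥ a2 4c.
Outer hash (tag): even-index sum = 313 mod 256 = 57; odd-index sum = 260 mod 256 = 4 → 39 04.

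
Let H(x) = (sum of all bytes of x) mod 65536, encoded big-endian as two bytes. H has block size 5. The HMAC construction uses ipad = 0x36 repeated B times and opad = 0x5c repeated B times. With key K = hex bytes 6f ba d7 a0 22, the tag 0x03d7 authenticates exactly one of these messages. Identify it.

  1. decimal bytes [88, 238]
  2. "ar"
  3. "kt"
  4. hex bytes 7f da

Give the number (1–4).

Key hex bytes 6f ba d7 a0 22 is exactly B = 5 bytes: K' = 6f ba d7 a0 22.
K' ⊕ ipad = 59 8c e1 96 14; K' ⊕ opad = 33 e6 8b fc 7e.
m1: inner = H(59 8c e1 96 14 58 ee) = 03 b6; tag = H(33 e6 8b fc 7e 03 b6) = 03d7 ← matches
m2: inner = H(59 8c e1 96 14 61 72) = 03 43; tag = H(33 e6 8b fc 7e 03 43) = 0364
m3: inner = H(59 8c e1 96 14 6b 74) = 03 4f; tag = H(33 e6 8b fc 7e 03 4f) = 0370
m4: inner = H(59 8c e1 96 14 7f da) = 03 c9; tag = H(33 e6 8b fc 7e 03 c9) = 03ea

1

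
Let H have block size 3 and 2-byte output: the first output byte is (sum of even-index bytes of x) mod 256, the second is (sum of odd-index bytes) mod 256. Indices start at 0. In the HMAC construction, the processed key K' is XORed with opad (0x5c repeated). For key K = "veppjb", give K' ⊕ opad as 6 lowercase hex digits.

0c6b5c

Key "veppjb" = 76 65 70 70 6a 62 is 6 bytes > B = 3, so hash it first: H(key) = 50 37, then zero-pad to 3 bytes: K' = 50 37 00.
XOR each byte with 0x5c: 50⊕5c=0c, 37⊕5c=6b, 00⊕5c=5c.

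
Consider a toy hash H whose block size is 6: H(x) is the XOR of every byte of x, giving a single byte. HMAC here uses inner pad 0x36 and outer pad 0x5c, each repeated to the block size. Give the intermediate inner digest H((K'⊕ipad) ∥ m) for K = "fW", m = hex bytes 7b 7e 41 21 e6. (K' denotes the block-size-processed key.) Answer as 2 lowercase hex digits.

Key "fW" = 66 57 is 2 bytes ≤ B = 6; zero-pad to 6 bytes: K' = 66 57 00 00 00 00.
K' ⊕ ipad = 50 61 36 36 36 36.
Inner input = 50 61 36 36 36 36 ∥ 7b 7e 41 21 e6.
Inner hash: XOR 50⊕61⊕36⊕36⊕36⊕36⊕7b⊕7e⊕41⊕21⊕e6 = b2.

b2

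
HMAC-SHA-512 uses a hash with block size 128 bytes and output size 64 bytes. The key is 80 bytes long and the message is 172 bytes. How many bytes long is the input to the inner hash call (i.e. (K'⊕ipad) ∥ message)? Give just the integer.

300

Key is 80 ≤ 128 bytes, zero-padded: |K'| = 128.
Inner input = (K'⊕ipad) ∥ m → 128 + 172 = 300 bytes.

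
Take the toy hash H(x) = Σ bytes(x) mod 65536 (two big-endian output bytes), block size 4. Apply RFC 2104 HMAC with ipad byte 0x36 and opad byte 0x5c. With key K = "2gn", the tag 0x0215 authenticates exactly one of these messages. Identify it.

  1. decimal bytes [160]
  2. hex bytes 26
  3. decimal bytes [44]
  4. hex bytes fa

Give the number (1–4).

Key "2gn" = 32 67 6e is 3 bytes ≤ B = 4; zero-pad to 4 bytes: K' = 32 67 6e 00.
K' ⊕ ipad = 04 51 58 36; K' ⊕ opad = 6e 3b 32 5c.
m1: inner = H(04 51 58 36 a0) = 01 83; tag = H(6e 3b 32 5c 01 83) = 01bb
m2: inner = H(04 51 58 36 26) = 01 09; tag = H(6e 3b 32 5c 01 09) = 0141
m3: inner = H(04 51 58 36 2c) = 01 0f; tag = H(6e 3b 32 5c 01 0f) = 0147
m4: inner = H(04 51 58 36 fa) = 01 dd; tag = H(6e 3b 32 5c 01 dd) = 0215 ← matches

4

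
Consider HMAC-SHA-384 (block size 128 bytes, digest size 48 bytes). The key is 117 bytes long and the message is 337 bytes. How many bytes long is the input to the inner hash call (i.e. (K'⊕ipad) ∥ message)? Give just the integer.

Key is 117 ≤ 128 bytes, zero-padded: |K'| = 128.
Inner input = (K'⊕ipad) ∥ m → 128 + 337 = 465 bytes.

465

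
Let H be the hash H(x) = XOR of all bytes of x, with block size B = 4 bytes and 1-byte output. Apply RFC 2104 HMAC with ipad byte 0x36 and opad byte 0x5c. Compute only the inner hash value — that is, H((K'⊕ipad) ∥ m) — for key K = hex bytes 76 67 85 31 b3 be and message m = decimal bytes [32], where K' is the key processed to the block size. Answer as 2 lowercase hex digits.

88

Key hex bytes 76 67 85 31 b3 be is 6 bytes > B = 4, so hash it first: H(key) = a8, then zero-pad to 4 bytes: K' = a8 00 00 00.
K' ⊕ ipad = 9e 36 36 36.
Inner input = 9e 36 36 36 ∥ 20.
Inner hash: XOR 9e⊕36⊕36⊕36⊕20 = 88.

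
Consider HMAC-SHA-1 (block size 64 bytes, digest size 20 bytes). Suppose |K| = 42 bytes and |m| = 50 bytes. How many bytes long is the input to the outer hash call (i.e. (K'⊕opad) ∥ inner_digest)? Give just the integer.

Key is 42 ≤ 64 bytes, zero-padded: |K'| = 64.
Outer input = (K'⊕opad) ∥ H(inner) → 64 + 20 = 84 bytes.

84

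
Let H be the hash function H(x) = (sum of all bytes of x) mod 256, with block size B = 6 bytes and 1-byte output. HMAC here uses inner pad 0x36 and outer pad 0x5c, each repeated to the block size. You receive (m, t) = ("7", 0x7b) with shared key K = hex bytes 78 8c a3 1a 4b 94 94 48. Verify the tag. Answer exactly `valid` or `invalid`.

valid

Key hex bytes 78 8c a3 1a 4b 94 94 48 is 8 bytes > B = 6, so hash it first: H(key) = 7c, then zero-pad to 6 bytes: K' = 7c 00 00 00 00 00.
K' ⊕ ipad = 4a 36 36 36 36 36; K' ⊕ opad = 20 5c 5c 5c 5c 5c.
Inner hash: sum = 74+54+54+54+54+54+55 = 399; mod 256 = 143 → 8f.
Outer hash (recomputed tag): sum = 32+92+92+92+92+92+143 = 635; mod 256 = 123 → 7b.
Recomputed tag = 7b; claimed = 7b → match.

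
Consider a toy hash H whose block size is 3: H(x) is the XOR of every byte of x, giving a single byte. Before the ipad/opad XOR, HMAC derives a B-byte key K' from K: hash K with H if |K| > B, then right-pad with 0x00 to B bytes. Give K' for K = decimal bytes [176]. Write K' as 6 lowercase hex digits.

Key decimal bytes [176] = b0 is 1 byte ≤ B = 3; zero-pad to 3 bytes: K' = b0 00 00.

b00000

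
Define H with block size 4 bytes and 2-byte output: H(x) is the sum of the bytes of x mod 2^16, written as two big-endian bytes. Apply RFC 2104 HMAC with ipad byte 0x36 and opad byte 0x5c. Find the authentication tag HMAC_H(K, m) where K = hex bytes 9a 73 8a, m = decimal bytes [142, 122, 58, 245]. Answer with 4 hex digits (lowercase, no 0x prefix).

Key hex bytes 9a 73 8a is 3 bytes ≤ B = 4; zero-pad to 4 bytes: K' = 9a 73 8a 00.
K' ⊕ ipad = ac 45 bc 36.  K' ⊕ opad = c6 2f d6 5c.
Inner input = (K'⊕ipad) ∥ m = ac 45 bc 36 ∥ 8e 7a 3a f5.
Inner hash: sum = 172+69+188+54+142+122+58+245 = 1050 → 04 1a.
Outer input = (K'⊕opad) ∥ inner = c6 2f d6 5c ∥ 04 1a.
Outer hash (tag): sum = 198+47+214+92+4+26 = 581 → 02 45.

0245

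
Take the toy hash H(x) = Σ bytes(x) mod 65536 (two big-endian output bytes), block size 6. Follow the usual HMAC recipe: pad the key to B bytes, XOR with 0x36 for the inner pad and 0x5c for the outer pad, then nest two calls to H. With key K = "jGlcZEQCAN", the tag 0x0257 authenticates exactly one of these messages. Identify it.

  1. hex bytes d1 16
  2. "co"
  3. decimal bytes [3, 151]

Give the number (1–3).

Key "jGlcZEQCAN" = 6a 47 6c 63 5a 45 51 43 41 4e is 10 bytes > B = 6, so hash it first: H(key) = 03 42, then zero-pad to 6 bytes: K' = 03 42 00 00 00 00.
K' ⊕ ipad = 35 74 36 36 36 36; K' ⊕ opad = 5f 1e 5c 5c 5c 5c.
m1: inner = H(35 74 36 36 36 36 d1 16) = 02 68; tag = H(5f 1e 5c 5c 5c 5c 02 68) = 0257 ← matches
m2: inner = H(35 74 36 36 36 36 63 6f) = 02 53; tag = H(5f 1e 5c 5c 5c 5c 02 53) = 0242
m3: inner = H(35 74 36 36 36 36 03 97) = 02 1b; tag = H(5f 1e 5c 5c 5c 5c 02 1b) = 020a

1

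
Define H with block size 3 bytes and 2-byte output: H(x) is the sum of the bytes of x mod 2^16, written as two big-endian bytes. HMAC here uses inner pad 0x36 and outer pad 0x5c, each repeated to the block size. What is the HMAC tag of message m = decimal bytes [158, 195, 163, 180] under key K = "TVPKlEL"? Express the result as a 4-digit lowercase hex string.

0171

Key "TVPKlEL" = 54 56 50 4b 6c 45 4c is 7 bytes > B = 3, so hash it first: H(key) = 02 42, then zero-pad to 3 bytes: K' = 02 42 00.
K' ⊕ ipad = 34 74 36.  K' ⊕ opad = 5e 1e 5c.
Inner input = (K'⊕ipad) ∥ m = 34 74 36 ∥ 9e c3 a3 b4.
Inner hash: sum = 52+116+54+158+195+163+180 = 918 → 03 96.
Outer input = (K'⊕opad) ∥ inner = 5e 1e 5c ∥ 03 96.
Outer hash (tag): sum = 94+30+92+3+150 = 369 → 01 71.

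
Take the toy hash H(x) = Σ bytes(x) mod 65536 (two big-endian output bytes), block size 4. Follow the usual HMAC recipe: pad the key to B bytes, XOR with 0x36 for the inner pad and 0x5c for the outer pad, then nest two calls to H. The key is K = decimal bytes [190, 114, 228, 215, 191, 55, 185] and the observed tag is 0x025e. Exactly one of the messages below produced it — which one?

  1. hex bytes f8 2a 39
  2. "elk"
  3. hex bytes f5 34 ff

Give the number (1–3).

Key decimal bytes [190, 114, 228, 215, 191, 55, 185] = be 72 e4 d7 bf 37 b9 is 7 bytes > B = 4, so hash it first: H(key) = 04 9a, then zero-pad to 4 bytes: K' = 04 9a 00 00.
K' ⊕ ipad = 32 ac 36 36; K' ⊕ opad = 58 c6 5c 5c.
m1: inner = H(32 ac 36 36 f8 2a 39) = 02 a5; tag = H(58 c6 5c 5c 02 a5) = 027d
m2: inner = H(32 ac 36 36 65 6c 6b) = 02 86; tag = H(58 c6 5c 5c 02 86) = 025e ← matches
m3: inner = H(32 ac 36 36 f5 34 ff) = 03 72; tag = H(58 c6 5c 5c 03 72) = 024b

2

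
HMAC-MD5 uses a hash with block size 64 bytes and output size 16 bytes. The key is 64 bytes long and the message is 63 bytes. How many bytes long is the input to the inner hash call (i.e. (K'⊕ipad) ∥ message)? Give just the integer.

Key is 64 ≤ 64 bytes, zero-padded: |K'| = 64.
Inner input = (K'⊕ipad) ∥ m → 64 + 63 = 127 bytes.

127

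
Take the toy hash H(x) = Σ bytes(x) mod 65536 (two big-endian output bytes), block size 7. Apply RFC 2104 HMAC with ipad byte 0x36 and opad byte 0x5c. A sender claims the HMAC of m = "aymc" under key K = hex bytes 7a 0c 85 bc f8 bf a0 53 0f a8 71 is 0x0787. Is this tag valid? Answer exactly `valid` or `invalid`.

invalid

Key hex bytes 7a 0c 85 bc f8 bf a0 53 0f a8 71 is 11 bytes > B = 7, so hash it first: H(key) = 05 99, then zero-pad to 7 bytes: K' = 05 99 00 00 00 00 00.
K' ⊕ ipad = 33 af 36 36 36 36 36; K' ⊕ opad = 59 c5 5c 5c 5c 5c 5c.
Inner hash: sum = 51+175+54+54+54+54+54+97+121+109+99 = 922 → 03 9a.
Outer hash (recomputed tag): sum = 89+197+92+92+92+92+92+3+154 = 903 → 03 87.
Recomputed tag = 0387; claimed = 0787 → mismatch.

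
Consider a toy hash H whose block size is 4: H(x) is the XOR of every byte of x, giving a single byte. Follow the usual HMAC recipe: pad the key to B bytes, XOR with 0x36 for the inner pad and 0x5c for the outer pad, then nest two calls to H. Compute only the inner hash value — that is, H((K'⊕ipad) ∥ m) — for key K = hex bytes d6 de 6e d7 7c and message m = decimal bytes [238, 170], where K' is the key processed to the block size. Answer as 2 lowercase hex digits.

89

Key hex bytes d6 de 6e d7 7c is 5 bytes > B = 4, so hash it first: H(key) = cd, then zero-pad to 4 bytes: K' = cd 00 00 00.
K' ⊕ ipad = fb 36 36 36.
Inner input = fb 36 36 36 ∥ ee aa.
Inner hash: XOR fb⊕36⊕36⊕36⊕ee⊕aa = 89.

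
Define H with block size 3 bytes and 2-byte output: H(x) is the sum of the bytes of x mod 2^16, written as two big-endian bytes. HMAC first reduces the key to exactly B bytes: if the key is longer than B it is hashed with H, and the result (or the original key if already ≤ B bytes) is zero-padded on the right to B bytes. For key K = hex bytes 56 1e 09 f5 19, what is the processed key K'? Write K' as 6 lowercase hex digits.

|K| = 5 > B = 3, so first hash the key.
H(K): sum = 86+30+9+245+25 = 395 → 01 8b.
Zero-pad H(K) = 01 8b to 3 bytes: K' = 01 8b 00.

018b00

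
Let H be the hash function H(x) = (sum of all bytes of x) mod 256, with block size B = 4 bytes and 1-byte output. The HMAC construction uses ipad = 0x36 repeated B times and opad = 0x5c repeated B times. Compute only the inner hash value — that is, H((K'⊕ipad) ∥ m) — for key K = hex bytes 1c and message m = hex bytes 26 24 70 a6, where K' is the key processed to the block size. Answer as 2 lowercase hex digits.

2c

Key hex bytes 1c is 1 byte ≤ B = 4; zero-pad to 4 bytes: K' = 1c 00 00 00.
K' ⊕ ipad = 2a 36 36 36.
Inner input = 2a 36 36 36 ∥ 26 24 70 a6.
Inner hash: sum = 42+54+54+54+38+36+112+166 = 556; mod 256 = 44 → 2c.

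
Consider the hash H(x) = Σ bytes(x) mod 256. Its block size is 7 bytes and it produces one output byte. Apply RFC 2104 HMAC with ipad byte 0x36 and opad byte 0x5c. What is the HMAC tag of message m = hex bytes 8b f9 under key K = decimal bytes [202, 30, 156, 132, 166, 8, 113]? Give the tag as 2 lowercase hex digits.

Key decimal bytes [202, 30, 156, 132, 166, 8, 113] = ca 1e 9c 84 a6 08 71 is exactly B = 7 bytes: K' = ca 1e 9c 84 a6 08 71.
K' ⊕ ipad = fc 28 aa b2 90 3e 47.  K' ⊕ opad = 96 42 c0 d8 fa 54 2d.
Inner input = (K'⊕ipad) ∥ m = fc 28 aa b2 90 3e 47 ∥ 8b f9.
Inner hash: sum = 252+40+170+178+144+62+71+139+249 = 1305; mod 256 = 25 → 19.
Outer input = (K'⊕opad) ∥ inner = 96 42 c0 d8 fa 54 2d ∥ 19.
Outer hash (tag): sum = 150+66+192+216+250+84+45+25 = 1028; mod 256 = 4 → 04.

04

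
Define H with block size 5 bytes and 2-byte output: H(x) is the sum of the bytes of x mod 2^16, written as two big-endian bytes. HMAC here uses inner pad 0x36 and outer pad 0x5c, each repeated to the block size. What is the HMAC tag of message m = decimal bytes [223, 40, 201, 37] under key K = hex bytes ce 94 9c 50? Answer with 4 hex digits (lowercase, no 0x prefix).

035b

Key hex bytes ce 94 9c 50 is 4 bytes ≤ B = 5; zero-pad to 5 bytes: K' = ce 94 9c 50 00.
K' ⊕ ipad = f8 a2 aa 66 36.  K' ⊕ opad = 92 c8 c0 0c 5c.
Inner input = (K'⊕ipad) ∥ m = f8 a2 aa 66 36 ∥ df 28 c9 25.
Inner hash: sum = 248+162+170+102+54+223+40+201+37 = 1237 → 04 d5.
Outer input = (K'⊕opad) ∥ inner = 92 c8 c0 0c 5c ∥ 04 d5.
Outer hash (tag): sum = 146+200+192+12+92+4+213 = 859 → 03 5b.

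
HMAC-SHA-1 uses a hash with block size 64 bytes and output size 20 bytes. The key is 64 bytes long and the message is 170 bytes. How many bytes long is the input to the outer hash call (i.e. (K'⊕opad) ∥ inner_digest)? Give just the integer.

Key is 64 ≤ 64 bytes, zero-padded: |K'| = 64.
Outer input = (K'⊕opad) ∥ H(inner) → 64 + 20 = 84 bytes.

84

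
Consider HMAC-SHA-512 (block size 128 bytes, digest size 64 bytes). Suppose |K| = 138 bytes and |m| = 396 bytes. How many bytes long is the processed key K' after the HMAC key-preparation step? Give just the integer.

128

Key is 138 > 128 bytes, so it is hashed to 64 bytes then zero-padded to 128: |K'| = 128.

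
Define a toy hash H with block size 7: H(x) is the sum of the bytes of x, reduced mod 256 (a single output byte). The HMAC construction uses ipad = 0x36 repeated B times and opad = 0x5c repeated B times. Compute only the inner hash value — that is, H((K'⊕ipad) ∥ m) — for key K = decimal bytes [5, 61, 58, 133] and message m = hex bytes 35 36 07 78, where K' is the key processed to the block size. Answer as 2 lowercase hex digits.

89

Key decimal bytes [5, 61, 58, 133] = 05 3d 3a 85 is 4 bytes ≤ B = 7; zero-pad to 7 bytes: K' = 05 3d 3a 85 00 00 00.
K' ⊕ ipad = 33 0b 0c b3 36 36 36.
Inner input = 33 0b 0c b3 36 36 36 ∥ 35 36 07 78.
Inner hash: sum = 51+11+12+179+54+54+54+53+54+7+120 = 649; mod 256 = 137 → 89.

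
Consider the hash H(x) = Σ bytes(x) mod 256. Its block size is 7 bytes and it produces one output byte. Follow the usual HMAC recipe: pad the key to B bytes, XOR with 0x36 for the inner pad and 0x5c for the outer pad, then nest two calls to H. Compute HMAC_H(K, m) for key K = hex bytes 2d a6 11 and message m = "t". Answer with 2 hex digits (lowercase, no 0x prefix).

Key hex bytes 2d a6 11 is 3 bytes ≤ B = 7; zero-pad to 7 bytes: K' = 2d a6 11 00 00 00 00.
K' ⊕ ipad = 1b 90 27 36 36 36 36.  K' ⊕ opad = 71 fa 4d 5c 5c 5c 5c.
Inner input = (K'⊕ipad) ∥ m = 1b 90 27 36 36 36 36 ∥ 74.
Inner hash: sum = 27+144+39+54+54+54+54+116 = 542; mod 256 = 30 → 1e.
Outer input = (K'⊕opad) ∥ inner = 71 fa 4d 5c 5c 5c 5c ∥ 1e.
Outer hash (tag): sum = 113+250+77+92+92+92+92+30 = 838; mod 256 = 70 → 46.

46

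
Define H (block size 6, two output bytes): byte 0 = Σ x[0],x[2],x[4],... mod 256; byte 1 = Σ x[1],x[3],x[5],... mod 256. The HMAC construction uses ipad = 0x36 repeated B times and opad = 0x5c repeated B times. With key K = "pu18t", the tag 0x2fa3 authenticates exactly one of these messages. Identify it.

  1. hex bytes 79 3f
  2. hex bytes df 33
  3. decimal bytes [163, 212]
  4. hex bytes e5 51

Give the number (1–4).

2

Key "pu18t" = 70 75 31 38 74 is 5 bytes ≤ B = 6; zero-pad to 6 bytes: K' = 70 75 31 38 74 00.
K' ⊕ ipad = 46 43 07 0e 42 36; K' ⊕ opad = 2c 29 6d 64 28 5c.
m1: inner = H(46 43 07 0e 42 36 79 3f) = 08 c6; tag = H(2c 29 6d 64 28 5c 08 c6) = c9af
m2: inner = H(46 43 07 0e 42 36 df 33) = 6e ba; tag = H(2c 29 6d 64 28 5c 6e ba) = 2fa3 ← matches
m3: inner = H(46 43 07 0e 42 36 a3 d4) = 32 5b; tag = H(2c 29 6d 64 28 5c 32 5b) = f344
m4: inner = H(46 43 07 0e 42 36 e5 51) = 74 d8; tag = H(2c 29 6d 64 28 5c 74 d8) = 35c1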